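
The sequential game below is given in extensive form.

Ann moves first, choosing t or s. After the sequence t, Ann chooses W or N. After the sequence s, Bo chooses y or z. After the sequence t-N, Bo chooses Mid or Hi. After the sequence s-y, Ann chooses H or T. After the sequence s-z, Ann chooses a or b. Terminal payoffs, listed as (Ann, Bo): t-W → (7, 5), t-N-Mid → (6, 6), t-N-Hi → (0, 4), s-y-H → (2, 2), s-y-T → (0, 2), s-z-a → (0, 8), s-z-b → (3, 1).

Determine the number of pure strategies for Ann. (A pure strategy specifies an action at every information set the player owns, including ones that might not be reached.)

Ann owns the root with actions {t, s} — two choices.
Ann owns the node after t with actions {W, N} — two choices.
Ann owns the node after s-y with actions {H, T} — two choices.
Ann owns the node after s-z with actions {a, b} — two choices.
A pure strategy fixes one action at each information set independently, so the count is the product 2 × 2 × 2 × 2 = 16.

16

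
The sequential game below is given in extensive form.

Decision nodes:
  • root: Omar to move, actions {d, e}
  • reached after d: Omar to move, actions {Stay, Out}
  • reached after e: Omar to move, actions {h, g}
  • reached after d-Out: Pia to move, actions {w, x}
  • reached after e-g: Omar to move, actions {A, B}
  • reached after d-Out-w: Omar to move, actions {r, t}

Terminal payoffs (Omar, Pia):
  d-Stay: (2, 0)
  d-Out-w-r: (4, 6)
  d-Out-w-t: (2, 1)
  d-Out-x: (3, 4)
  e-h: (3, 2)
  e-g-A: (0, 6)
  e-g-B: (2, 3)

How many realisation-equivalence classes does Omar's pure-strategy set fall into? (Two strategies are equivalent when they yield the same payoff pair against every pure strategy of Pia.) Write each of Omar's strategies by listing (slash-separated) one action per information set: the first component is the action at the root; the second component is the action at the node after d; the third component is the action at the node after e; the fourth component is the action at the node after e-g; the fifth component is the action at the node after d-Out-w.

Omar has 32 pure strategies: d/Stay/h/A/r, d/Stay/h/A/t, d/Stay/h/B/r, d/Stay/h/B/t, d/Stay/g/A/r, d/Stay/g/A/t, d/Stay/g/B/r, d/Stay/g/B/t, d/Out/h/A/r, d/Out/h/A/t, d/Out/h/B/r, d/Out/h/B/t, d/Out/g/A/r, d/Out/g/A/t, d/Out/g/B/r, d/Out/g/B/t, e/Stay/h/A/r, e/Stay/h/A/t, e/Stay/h/B/r, e/Stay/h/B/t, e/Stay/g/A/r, e/Stay/g/A/t, e/Stay/g/B/r, e/Stay/g/B/t, e/Out/h/A/r, e/Out/h/A/t, e/Out/h/B/r, e/Out/h/B/t, e/Out/g/A/r, e/Out/g/A/t, e/Out/g/B/r, e/Out/g/B/t. Columns: w, x.
{d/Stay/h/A/r, d/Stay/h/A/t, d/Stay/h/B/r, d/Stay/h/B/t, d/Stay/g/A/r, d/Stay/g/A/t, d/Stay/g/B/r, d/Stay/g/B/t} → row (2,0) (2,0)
{d/Out/h/A/r, d/Out/h/B/r, d/Out/g/A/r, d/Out/g/B/r} → row (4,6) (3,4)
{d/Out/h/A/t, d/Out/h/B/t, d/Out/g/A/t, d/Out/g/B/t} → row (2,1) (3,4)
{e/Stay/h/A/r, e/Stay/h/A/t, e/Stay/h/B/r, e/Stay/h/B/t, e/Out/h/A/r, e/Out/h/A/t, e/Out/h/B/r, e/Out/h/B/t} → row (3,2) (3,2)
{e/Stay/g/A/r, e/Stay/g/A/t, e/Out/g/A/r, e/Out/g/A/t} → row (0,6) (0,6)
{e/Stay/g/B/r, e/Stay/g/B/t, e/Out/g/B/r, e/Out/g/B/t} → row (2,3) (2,3)
That's 6 distinct rows out of 32 strategies.

6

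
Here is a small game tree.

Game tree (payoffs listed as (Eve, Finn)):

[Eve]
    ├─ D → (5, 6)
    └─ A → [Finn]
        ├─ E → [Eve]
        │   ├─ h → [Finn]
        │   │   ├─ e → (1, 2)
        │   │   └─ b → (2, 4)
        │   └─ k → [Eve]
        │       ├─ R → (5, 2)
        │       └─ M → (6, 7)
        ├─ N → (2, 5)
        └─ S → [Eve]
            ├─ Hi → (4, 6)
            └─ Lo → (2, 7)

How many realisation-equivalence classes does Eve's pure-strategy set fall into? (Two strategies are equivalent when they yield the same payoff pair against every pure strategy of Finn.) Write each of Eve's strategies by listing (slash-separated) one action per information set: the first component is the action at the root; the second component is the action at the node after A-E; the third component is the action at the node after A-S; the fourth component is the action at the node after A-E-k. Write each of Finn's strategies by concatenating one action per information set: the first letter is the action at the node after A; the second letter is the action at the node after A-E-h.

7

Eve has 16 pure strategies: D/h/Hi/R, D/h/Hi/M, D/h/Lo/R, D/h/Lo/M, D/k/Hi/R, D/k/Hi/M, D/k/Lo/R, D/k/Lo/M, A/h/Hi/R, A/h/Hi/M, A/h/Lo/R, A/h/Lo/M, A/k/Hi/R, A/k/Hi/M, A/k/Lo/R, A/k/Lo/M. Columns: Ee, Eb, Ne, Nb, Se, Sb.
{D/h/Hi/R, D/h/Hi/M, D/h/Lo/R, D/h/Lo/M, D/k/Hi/R, D/k/Hi/M, D/k/Lo/R, D/k/Lo/M} → row (5,6) (5,6) (5,6) (5,6) (5,6) (5,6)
{A/h/Hi/R, A/h/Hi/M} → row (1,2) (2,4) (2,5) (2,5) (4,6) (4,6)
{A/h/Lo/R, A/h/Lo/M} → row (1,2) (2,4) (2,5) (2,5) (2,7) (2,7)
{A/k/Hi/R} → row (5,2) (5,2) (2,5) (2,5) (4,6) (4,6)
{A/k/Hi/M} → row (6,7) (6,7) (2,5) (2,5) (4,6) (4,6)
{A/k/Lo/R} → row (5,2) (5,2) (2,5) (2,5) (2,7) (2,7)
{A/k/Lo/M} → row (6,7) (6,7) (2,5) (2,5) (2,7) (2,7)
That's 7 distinct rows out of 16 strategies.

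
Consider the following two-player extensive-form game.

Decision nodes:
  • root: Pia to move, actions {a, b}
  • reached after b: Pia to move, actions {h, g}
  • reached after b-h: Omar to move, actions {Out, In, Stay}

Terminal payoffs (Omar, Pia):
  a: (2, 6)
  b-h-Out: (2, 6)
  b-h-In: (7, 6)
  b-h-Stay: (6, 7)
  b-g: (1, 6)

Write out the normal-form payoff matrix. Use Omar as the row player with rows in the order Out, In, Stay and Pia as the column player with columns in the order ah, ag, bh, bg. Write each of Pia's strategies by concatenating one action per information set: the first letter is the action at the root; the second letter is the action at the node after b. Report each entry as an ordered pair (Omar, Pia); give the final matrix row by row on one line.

           ah       ag       bh       bg
 Out    (2,6)    (2,6)    (2,6)    (1,6)
  In    (2,6)    (2,6)    (7,6)    (1,6)
Stay    (2,6)    (2,6)    (6,7)    (1,6)

Out: (2,6) (2,6) (2,6) (1,6) | In: (2,6) (2,6) (7,6) (1,6) | Stay: (2,6) (2,6) (6,7) (1,6)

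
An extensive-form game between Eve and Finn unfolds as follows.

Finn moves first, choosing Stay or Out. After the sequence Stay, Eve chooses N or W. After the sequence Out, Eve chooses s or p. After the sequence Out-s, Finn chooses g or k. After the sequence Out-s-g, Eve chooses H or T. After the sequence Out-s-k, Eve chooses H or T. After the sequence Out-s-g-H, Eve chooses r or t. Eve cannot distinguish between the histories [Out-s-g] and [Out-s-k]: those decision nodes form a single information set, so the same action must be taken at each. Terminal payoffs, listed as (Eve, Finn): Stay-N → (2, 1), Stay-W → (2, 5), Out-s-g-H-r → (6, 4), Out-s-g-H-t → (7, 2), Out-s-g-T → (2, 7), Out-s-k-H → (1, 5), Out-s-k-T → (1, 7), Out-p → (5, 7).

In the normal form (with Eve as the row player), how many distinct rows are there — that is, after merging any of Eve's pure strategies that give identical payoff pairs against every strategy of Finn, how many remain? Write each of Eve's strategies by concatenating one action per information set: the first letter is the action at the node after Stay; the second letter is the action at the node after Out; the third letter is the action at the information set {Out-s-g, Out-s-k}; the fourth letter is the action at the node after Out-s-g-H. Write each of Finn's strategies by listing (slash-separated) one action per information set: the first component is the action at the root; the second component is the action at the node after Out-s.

8

Eve has 16 pure strategies: NsHr, NsHt, NsTr, NsTt, NpHr, NpHt, NpTr, NpTt, WsHr, WsHt, WsTr, WsTt, WpHr, WpHt, WpTr, WpTt. Columns: Stay/g, Stay/k, Out/g, Out/k.
{NsHr} → row (2,1) (2,1) (6,4) (1,5)
{NsHt} → row (2,1) (2,1) (7,2) (1,5)
{NsTr, NsTt} → row (2,1) (2,1) (2,7) (1,7)
{NpHr, NpHt, NpTr, NpTt} → row (2,1) (2,1) (5,7) (5,7)
{WsHr} → row (2,5) (2,5) (6,4) (1,5)
{WsHt} → row (2,5) (2,5) (7,2) (1,5)
{WsTr, WsTt} → row (2,5) (2,5) (2,7) (1,7)
{WpHr, WpHt, WpTr, WpTt} → row (2,5) (2,5) (5,7) (5,7)
That's 8 distinct rows out of 16 strategies.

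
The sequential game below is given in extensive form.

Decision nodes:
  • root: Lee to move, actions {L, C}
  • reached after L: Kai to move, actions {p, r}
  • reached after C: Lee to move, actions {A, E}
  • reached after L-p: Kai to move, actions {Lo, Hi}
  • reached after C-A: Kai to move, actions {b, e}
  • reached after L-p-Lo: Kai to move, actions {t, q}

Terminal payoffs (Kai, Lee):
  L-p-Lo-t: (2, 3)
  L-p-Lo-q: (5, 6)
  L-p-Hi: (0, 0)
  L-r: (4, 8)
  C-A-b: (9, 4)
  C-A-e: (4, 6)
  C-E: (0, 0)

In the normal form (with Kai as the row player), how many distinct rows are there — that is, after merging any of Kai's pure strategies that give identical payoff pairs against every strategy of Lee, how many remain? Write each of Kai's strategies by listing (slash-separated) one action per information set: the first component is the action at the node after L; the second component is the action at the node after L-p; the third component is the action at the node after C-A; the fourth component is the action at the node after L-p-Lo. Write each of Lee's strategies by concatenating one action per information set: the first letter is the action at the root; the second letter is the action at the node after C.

Kai has 16 pure strategies: p/Lo/b/t, p/Lo/b/q, p/Lo/e/t, p/Lo/e/q, p/Hi/b/t, p/Hi/b/q, p/Hi/e/t, p/Hi/e/q, r/Lo/b/t, r/Lo/b/q, r/Lo/e/t, r/Lo/e/q, r/Hi/b/t, r/Hi/b/q, r/Hi/e/t, r/Hi/e/q. Columns: LA, LE, CA, CE.
{p/Lo/b/t} → row (2,3) (2,3) (9,4) (0,0)
{p/Lo/b/q} → row (5,6) (5,6) (9,4) (0,0)
{p/Lo/e/t} → row (2,3) (2,3) (4,6) (0,0)
{p/Lo/e/q} → row (5,6) (5,6) (4,6) (0,0)
{p/Hi/b/t, p/Hi/b/q} → row (0,0) (0,0) (9,4) (0,0)
{p/Hi/e/t, p/Hi/e/q} → row (0,0) (0,0) (4,6) (0,0)
{r/Lo/b/t, r/Lo/b/q, r/Hi/b/t, r/Hi/b/q} → row (4,8) (4,8) (9,4) (0,0)
{r/Lo/e/t, r/Lo/e/q, r/Hi/e/t, r/Hi/e/q} → row (4,8) (4,8) (4,6) (0,0)
That's 8 distinct rows out of 16 strategies.

8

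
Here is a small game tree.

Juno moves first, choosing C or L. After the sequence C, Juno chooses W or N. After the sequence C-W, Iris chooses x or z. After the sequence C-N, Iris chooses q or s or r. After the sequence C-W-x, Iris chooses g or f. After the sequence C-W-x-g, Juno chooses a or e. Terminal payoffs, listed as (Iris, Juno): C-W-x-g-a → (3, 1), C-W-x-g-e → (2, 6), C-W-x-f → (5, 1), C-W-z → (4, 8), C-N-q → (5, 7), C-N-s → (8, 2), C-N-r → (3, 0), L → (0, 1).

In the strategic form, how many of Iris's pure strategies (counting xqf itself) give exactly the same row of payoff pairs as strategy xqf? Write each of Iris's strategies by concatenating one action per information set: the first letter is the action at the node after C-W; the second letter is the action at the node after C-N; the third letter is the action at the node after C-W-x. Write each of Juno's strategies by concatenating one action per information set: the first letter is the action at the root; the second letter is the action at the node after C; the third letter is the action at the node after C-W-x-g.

1

Row for xqf (columns CWa, CWe, CNa, CNe, LWa, LWe, LNa, LNe): (5,1) (5,1) (5,7) (5,7) (0,1) (0,1) (0,1) (0,1).
Every one of Iris's information sets is on the play path for some reply by Juno when Iris follows xqf.
Changing the action at any of them therefore changes at least one column, so only xqf itself gives this row.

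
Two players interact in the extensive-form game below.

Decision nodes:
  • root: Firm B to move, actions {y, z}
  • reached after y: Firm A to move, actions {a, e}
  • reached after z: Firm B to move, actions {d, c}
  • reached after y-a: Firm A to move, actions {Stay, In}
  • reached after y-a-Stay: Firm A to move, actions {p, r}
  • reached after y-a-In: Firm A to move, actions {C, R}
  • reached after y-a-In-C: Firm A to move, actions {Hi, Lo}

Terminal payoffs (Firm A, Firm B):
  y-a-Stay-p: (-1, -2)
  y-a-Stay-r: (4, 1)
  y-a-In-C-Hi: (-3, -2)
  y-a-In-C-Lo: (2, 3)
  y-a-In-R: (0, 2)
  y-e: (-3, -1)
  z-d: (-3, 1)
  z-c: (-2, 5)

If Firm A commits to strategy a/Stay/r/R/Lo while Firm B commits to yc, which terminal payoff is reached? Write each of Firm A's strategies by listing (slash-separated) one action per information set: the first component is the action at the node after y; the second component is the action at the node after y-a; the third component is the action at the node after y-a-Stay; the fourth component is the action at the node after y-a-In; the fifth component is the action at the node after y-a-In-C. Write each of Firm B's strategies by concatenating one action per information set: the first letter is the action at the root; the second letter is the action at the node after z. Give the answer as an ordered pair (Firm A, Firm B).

Trace the play path from the root:
  Firm B plays y
  Firm A plays a at [y]
  Firm A plays Stay at [y-a]
  Firm A plays r at [y-a-Stay]
→ terminal payoff (4, 1).
(Firm A's choice at the node after y-a-In is never reached on this path, so it doesn't affect the outcome.)

(4, 1)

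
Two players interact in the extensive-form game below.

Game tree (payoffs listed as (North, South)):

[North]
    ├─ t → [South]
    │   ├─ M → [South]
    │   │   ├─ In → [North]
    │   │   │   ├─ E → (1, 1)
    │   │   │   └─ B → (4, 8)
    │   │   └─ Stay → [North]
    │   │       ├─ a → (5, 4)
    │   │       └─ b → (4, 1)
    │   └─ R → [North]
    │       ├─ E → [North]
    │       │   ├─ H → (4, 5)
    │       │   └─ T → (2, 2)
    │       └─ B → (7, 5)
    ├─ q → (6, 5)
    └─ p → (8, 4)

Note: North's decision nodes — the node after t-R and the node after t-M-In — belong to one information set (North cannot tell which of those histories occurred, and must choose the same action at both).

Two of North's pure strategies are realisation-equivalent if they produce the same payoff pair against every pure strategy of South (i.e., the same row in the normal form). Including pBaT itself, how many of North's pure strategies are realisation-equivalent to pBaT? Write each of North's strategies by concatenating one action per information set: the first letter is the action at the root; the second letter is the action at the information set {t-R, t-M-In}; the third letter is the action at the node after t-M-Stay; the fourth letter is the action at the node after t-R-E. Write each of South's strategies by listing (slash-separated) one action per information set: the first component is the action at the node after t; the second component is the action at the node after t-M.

8

Row for pBaT (columns M/In, M/Stay, R/In, R/Stay): (8,4) (8,4) (8,4) (8,4).
Under pBaT, North's choice at the information set {t-R, t-M-In} and at the node after t-M-Stay and at the node after t-R-E can never be reached regardless of what South does, so varying those choices leaves every outcome unchanged.
Holding the reachable choices fixed and varying the unreachable ones freely already gives 2 × 2 × 2 = 8 equivalent strategies.
No other strategy reproduces this row, so those 8 are the full class: pEaH, pEaT, pEbH, pEbT, pBaH, pBaT, pBbH, pBbT.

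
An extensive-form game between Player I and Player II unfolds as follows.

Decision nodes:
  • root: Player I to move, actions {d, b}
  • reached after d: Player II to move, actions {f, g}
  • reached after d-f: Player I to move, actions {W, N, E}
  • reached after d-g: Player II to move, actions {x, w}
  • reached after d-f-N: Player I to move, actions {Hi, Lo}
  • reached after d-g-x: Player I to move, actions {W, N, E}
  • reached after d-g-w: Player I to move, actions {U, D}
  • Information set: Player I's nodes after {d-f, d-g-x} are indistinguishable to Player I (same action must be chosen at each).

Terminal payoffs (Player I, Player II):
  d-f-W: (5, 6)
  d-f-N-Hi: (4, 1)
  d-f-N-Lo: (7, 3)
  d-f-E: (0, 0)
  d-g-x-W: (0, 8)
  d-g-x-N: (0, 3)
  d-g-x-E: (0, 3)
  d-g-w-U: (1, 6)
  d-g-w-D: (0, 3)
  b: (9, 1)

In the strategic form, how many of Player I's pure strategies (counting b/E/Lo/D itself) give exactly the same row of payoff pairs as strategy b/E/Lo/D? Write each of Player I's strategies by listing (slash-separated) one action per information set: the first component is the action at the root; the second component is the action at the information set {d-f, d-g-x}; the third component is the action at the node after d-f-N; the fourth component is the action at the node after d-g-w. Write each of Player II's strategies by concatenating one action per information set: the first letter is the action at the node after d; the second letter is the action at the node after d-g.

12

Row for b/E/Lo/D (columns fx, fw, gx, gw): (9,1) (9,1) (9,1) (9,1).
Under b/E/Lo/D, Player I's choice at the information set {d-f, d-g-x} and at the node after d-f-N and at the node after d-g-w can never be reached regardless of what Player II does, so varying those choices leaves every outcome unchanged.
Holding the reachable choices fixed and varying the unreachable ones freely already gives 3 × 2 × 2 = 12 equivalent strategies.
No other strategy reproduces this row, so those 12 are the full class: b/W/Hi/U, b/W/Hi/D, b/W/Lo/U, b/W/Lo/D, b/N/Hi/U, b/N/Hi/D, b/N/Lo/U, b/N/Lo/D, b/E/Hi/U, b/E/Hi/D, b/E/Lo/U, b/E/Lo/D.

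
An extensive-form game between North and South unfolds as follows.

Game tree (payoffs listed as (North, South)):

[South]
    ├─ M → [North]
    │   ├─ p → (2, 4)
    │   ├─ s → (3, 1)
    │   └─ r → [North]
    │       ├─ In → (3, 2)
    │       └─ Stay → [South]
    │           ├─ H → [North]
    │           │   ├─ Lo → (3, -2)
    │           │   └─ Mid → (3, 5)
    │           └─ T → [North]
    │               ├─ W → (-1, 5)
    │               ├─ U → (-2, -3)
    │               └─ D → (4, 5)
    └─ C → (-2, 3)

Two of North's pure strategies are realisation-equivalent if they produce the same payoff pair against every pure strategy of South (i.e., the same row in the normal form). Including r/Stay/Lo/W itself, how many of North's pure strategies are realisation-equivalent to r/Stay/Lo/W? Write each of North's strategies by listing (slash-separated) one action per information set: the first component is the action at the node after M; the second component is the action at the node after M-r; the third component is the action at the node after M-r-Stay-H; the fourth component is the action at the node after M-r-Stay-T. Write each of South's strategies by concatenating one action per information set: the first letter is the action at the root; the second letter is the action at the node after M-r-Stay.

Row for r/Stay/Lo/W (columns MH, MT, CH, CT): (3,-2) (-1,5) (-2,3) (-2,3).
Every one of North's information sets is on the play path for some reply by South when North follows r/Stay/Lo/W.
Changing the action at any of them therefore changes at least one column, so only r/Stay/Lo/W itself gives this row.

1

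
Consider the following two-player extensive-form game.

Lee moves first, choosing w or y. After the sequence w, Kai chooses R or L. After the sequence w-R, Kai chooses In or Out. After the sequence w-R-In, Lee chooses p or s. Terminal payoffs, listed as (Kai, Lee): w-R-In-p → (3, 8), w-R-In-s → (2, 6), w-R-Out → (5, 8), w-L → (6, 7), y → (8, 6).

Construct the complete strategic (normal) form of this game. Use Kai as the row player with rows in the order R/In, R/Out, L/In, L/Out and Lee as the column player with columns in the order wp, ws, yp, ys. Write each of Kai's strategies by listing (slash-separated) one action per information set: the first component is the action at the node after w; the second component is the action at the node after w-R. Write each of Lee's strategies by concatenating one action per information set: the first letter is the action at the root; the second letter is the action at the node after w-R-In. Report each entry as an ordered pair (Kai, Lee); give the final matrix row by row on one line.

            wp       ws       yp       ys
 R/In    (3,8)    (2,6)    (8,6)    (8,6)
R/Out    (5,8)    (5,8)    (8,6)    (8,6)
 L/In    (6,7)    (6,7)    (8,6)    (8,6)
L/Out    (6,7)    (6,7)    (8,6)    (8,6)

R/In: (3,8) (2,6) (8,6) (8,6) | R/Out: (5,8) (5,8) (8,6) (8,6) | L/In: (6,7) (6,7) (8,6) (8,6) | L/Out: (6,7) (6,7) (8,6) (8,6)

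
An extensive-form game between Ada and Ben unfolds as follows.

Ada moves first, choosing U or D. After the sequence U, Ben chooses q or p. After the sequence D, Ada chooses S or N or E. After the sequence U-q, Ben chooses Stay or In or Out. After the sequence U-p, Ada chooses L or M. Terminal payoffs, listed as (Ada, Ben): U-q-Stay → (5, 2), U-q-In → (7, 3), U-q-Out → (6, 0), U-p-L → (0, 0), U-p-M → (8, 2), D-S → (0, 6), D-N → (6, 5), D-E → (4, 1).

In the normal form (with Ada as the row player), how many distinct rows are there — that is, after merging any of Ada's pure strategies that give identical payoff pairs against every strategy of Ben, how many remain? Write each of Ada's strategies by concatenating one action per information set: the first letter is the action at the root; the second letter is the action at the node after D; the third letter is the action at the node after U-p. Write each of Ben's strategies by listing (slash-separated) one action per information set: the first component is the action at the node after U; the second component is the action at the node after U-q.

5

Ada has 12 pure strategies: USL, USM, UNL, UNM, UEL, UEM, DSL, DSM, DNL, DNM, DEL, DEM. Columns: q/Stay, q/In, q/Out, p/Stay, p/In, p/Out.
{USL, UNL, UEL} → row (5,2) (7,3) (6,0) (0,0) (0,0) (0,0)
{USM, UNM, UEM} → row (5,2) (7,3) (6,0) (8,2) (8,2) (8,2)
{DSL, DSM} → row (0,6) (0,6) (0,6) (0,6) (0,6) (0,6)
{DNL, DNM} → row (6,5) (6,5) (6,5) (6,5) (6,5) (6,5)
{DEL, DEM} → row (4,1) (4,1) (4,1) (4,1) (4,1) (4,1)
That's 5 distinct rows out of 12 strategies.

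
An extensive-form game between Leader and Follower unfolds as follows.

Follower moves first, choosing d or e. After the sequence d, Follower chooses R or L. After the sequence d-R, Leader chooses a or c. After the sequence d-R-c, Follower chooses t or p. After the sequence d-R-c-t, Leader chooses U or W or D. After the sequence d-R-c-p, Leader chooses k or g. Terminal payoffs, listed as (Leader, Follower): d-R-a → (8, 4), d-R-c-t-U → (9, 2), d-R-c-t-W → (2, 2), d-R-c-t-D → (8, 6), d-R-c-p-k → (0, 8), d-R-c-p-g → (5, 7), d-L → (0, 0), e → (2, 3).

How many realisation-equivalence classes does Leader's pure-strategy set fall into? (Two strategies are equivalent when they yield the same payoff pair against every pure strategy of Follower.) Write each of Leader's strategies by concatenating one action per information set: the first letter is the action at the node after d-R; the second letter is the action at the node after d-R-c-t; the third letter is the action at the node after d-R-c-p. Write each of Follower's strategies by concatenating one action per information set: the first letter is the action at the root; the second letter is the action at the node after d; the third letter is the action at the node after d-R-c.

Leader has 12 pure strategies: aUk, aUg, aWk, aWg, aDk, aDg, cUk, cUg, cWk, cWg, cDk, cDg. Columns: dRt, dRp, dLt, dLp, eRt, eRp, eLt, eLp.
{aUk, aUg, aWk, aWg, aDk, aDg} → row (8,4) (8,4) (0,0) (0,0) (2,3) (2,3) (2,3) (2,3)
{cUk} → row (9,2) (0,8) (0,0) (0,0) (2,3) (2,3) (2,3) (2,3)
{cUg} → row (9,2) (5,7) (0,0) (0,0) (2,3) (2,3) (2,3) (2,3)
{cWk} → row (2,2) (0,8) (0,0) (0,0) (2,3) (2,3) (2,3) (2,3)
{cWg} → row (2,2) (5,7) (0,0) (0,0) (2,3) (2,3) (2,3) (2,3)
{cDk} → row (8,6) (0,8) (0,0) (0,0) (2,3) (2,3) (2,3) (2,3)
{cDg} → row (8,6) (5,7) (0,0) (0,0) (2,3) (2,3) (2,3) (2,3)
That's 7 distinct rows out of 12 strategies.

7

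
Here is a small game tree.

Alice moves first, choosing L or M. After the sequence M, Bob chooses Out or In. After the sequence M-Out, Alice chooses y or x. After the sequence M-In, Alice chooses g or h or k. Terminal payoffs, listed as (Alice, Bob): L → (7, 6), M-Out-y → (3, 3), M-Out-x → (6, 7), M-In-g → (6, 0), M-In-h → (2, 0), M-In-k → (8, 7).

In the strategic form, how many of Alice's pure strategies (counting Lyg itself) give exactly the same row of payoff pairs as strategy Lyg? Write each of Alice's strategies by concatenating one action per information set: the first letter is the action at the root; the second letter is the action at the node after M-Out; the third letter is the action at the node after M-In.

Row for Lyg (columns Out, In): (7,6) (7,6).
Under Lyg, Alice's choice at the node after M-Out and at the node after M-In can never be reached regardless of what Bob does, so varying those choices leaves every outcome unchanged.
Holding the reachable choices fixed and varying the unreachable ones freely already gives 2 × 3 = 6 equivalent strategies.
No other strategy reproduces this row, so those 6 are the full class: Lyg, Lyh, Lyk, Lxg, Lxh, Lxk.

6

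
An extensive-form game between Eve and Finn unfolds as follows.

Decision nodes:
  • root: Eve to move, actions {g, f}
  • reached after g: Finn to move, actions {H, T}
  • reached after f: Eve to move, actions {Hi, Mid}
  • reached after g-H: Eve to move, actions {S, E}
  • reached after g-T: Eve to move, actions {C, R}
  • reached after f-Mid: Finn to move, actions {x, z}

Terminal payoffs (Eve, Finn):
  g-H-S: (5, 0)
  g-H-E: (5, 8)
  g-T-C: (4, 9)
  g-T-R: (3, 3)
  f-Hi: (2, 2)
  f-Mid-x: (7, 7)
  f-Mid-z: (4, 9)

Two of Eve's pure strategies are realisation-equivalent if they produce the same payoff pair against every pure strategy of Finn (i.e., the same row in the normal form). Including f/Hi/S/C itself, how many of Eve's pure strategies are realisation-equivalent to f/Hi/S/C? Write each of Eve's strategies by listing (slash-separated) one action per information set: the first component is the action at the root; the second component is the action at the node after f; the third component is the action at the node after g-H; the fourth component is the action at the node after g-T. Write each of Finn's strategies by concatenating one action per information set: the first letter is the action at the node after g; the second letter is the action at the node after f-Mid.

4

Row for f/Hi/S/C (columns Hx, Hz, Tx, Tz): (2,2) (2,2) (2,2) (2,2).
Under f/Hi/S/C, Eve's choice at the node after g-H and at the node after g-T can never be reached regardless of what Finn does, so varying those choices leaves every outcome unchanged.
Holding the reachable choices fixed and varying the unreachable ones freely already gives 2 × 2 = 4 equivalent strategies.
No other strategy reproduces this row, so those 4 are the full class: f/Hi/S/C, f/Hi/S/R, f/Hi/E/C, f/Hi/E/R.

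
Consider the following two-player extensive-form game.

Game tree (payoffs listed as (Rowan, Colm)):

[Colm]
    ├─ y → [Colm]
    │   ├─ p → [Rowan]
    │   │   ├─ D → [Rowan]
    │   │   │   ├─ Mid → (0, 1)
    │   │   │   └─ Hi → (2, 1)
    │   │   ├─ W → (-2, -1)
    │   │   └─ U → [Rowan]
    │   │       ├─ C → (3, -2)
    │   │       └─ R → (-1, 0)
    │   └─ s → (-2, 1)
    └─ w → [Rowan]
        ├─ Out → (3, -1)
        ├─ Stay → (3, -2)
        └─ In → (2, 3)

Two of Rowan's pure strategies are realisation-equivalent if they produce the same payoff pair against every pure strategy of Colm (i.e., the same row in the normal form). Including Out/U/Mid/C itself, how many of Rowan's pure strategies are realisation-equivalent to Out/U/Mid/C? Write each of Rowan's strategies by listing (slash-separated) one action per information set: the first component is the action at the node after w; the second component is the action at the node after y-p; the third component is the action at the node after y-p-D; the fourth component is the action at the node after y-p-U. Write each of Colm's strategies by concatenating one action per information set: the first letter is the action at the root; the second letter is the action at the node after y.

Row for Out/U/Mid/C (columns yp, ys, wp, ws): (3,-2) (-2,1) (3,-1) (3,-1).
Under Out/U/Mid/C, Rowan's choice at the node after y-p-D can never be reached regardless of what Colm does, so varying those choices leaves every outcome unchanged.
Holding the reachable choices fixed and varying the unreachable one freely already gives 2 equivalent strategies.
No other strategy reproduces this row, so those 2 are the full class: Out/U/Mid/C, Out/U/Hi/C.

2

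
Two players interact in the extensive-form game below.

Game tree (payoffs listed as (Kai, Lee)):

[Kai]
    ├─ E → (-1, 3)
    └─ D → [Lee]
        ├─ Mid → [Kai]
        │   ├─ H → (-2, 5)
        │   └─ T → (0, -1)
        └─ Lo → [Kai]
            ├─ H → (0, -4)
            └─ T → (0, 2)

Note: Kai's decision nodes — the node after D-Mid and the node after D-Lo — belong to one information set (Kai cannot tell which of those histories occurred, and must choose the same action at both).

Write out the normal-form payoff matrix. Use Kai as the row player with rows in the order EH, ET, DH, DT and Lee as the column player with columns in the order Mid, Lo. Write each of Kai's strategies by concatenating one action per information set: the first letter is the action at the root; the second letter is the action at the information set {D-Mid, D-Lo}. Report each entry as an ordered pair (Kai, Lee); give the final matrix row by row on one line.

          Mid       Lo
  EH   (-1,3)   (-1,3)
  ET   (-1,3)   (-1,3)
  DH   (-2,5)   (0,-4)
  DT   (0,-1)    (0,2)

EH: (-1,3) (-1,3) | ET: (-1,3) (-1,3) | DH: (-2,5) (0,-4) | DT: (0,-1) (0,2)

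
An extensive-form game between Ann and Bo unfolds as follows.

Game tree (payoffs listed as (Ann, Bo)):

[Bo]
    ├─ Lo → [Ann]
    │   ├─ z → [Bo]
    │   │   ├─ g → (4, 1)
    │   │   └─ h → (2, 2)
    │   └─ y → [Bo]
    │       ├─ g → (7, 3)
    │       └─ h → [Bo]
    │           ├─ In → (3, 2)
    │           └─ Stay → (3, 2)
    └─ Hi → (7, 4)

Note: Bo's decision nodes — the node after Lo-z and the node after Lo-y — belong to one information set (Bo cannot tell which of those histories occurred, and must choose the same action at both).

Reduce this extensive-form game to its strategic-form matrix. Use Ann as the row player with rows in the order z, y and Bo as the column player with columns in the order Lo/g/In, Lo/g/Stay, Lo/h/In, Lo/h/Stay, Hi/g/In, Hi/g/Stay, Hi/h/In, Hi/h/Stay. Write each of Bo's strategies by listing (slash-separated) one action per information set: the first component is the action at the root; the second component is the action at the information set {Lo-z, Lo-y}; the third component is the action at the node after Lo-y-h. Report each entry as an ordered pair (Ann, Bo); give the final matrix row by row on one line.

z: (4,1) (4,1) (2,2) (2,2) (7,4) (7,4) (7,4) (7,4) | y: (7,3) (7,3) (3,2) (3,2) (7,4) (7,4) (7,4) (7,4)

      Lo/g/In  Lo/g/Stay  Lo/h/In  Lo/h/Stay  Hi/g/In  Hi/g/Stay  Hi/h/In  Hi/h/Stay
   z    (4,1)    (4,1)    (2,2)    (2,2)    (7,4)    (7,4)    (7,4)    (7,4)
   y    (7,3)    (7,3)    (3,2)    (3,2)    (7,4)    (7,4)    (7,4)    (7,4)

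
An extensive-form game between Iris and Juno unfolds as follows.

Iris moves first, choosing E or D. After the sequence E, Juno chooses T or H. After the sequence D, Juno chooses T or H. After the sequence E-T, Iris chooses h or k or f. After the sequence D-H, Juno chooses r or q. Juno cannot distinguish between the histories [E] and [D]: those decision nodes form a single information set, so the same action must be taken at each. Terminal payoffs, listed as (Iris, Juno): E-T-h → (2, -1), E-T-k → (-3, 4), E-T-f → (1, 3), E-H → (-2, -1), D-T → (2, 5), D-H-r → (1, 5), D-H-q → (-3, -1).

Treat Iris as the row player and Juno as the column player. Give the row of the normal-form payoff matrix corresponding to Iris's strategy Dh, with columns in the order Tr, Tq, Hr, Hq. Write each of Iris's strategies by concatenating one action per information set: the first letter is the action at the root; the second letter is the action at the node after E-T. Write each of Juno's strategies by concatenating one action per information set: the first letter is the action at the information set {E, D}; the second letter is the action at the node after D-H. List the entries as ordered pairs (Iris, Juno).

vs Tr: Iris plays D → Juno plays T at [D] → (2, 5)
vs Tq: Iris plays D → Juno plays T at [D] → (2, 5)
vs Hr: Iris plays D → Juno plays H at [D] → Juno plays r at [D-H] → (1, 5)
vs Hq: Iris plays D → Juno plays H at [D] → Juno plays q at [D-H] → (-3, -1)

(2,5) (2,5) (1,5) (-3,-1)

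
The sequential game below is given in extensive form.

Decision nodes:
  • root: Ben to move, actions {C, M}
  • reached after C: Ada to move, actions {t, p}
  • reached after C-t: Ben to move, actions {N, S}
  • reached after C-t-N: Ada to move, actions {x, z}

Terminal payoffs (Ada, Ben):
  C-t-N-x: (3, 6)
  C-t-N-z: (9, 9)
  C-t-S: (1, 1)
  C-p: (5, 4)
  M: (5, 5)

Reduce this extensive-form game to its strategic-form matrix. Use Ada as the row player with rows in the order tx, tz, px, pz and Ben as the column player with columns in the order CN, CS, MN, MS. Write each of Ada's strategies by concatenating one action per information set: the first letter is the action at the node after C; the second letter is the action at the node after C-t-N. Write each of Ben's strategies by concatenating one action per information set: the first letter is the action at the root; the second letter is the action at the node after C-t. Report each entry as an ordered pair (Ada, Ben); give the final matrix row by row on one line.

Row tx: CN→(3,6), CS→(1,1), MN→(5,5), MS→(5,5)
Row tz: CN→(9,9), CS→(1,1), MN→(5,5), MS→(5,5)
Row px: CN→(5,4), CS→(5,4), MN→(5,5), MS→(5,5)
Row pz: CN→(5,4), CS→(5,4), MN→(5,5), MS→(5,5)

tx: (3,6) (1,1) (5,5) (5,5) | tz: (9,9) (1,1) (5,5) (5,5) | px: (5,4) (5,4) (5,5) (5,5) | pz: (5,4) (5,4) (5,5) (5,5)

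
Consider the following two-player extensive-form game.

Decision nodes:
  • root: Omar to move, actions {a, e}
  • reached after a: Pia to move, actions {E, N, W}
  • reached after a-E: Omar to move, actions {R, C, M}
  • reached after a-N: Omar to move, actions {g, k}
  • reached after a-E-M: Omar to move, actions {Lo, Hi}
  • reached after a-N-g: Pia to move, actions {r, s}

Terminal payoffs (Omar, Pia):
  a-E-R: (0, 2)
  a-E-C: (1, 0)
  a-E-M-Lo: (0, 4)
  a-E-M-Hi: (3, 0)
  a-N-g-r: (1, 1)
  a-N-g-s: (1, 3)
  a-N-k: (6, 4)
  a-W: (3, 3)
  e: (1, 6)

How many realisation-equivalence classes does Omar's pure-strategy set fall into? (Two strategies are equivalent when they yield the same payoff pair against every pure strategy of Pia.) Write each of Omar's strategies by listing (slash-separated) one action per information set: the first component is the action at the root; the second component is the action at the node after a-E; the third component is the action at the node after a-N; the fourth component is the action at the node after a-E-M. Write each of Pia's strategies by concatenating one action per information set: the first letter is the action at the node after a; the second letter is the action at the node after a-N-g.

Omar has 24 pure strategies: a/R/g/Lo, a/R/g/Hi, a/R/k/Lo, a/R/k/Hi, a/C/g/Lo, a/C/g/Hi, a/C/k/Lo, a/C/k/Hi, a/M/g/Lo, a/M/g/Hi, a/M/k/Lo, a/M/k/Hi, e/R/g/Lo, e/R/g/Hi, e/R/k/Lo, e/R/k/Hi, e/C/g/Lo, e/C/g/Hi, e/C/k/Lo, e/C/k/Hi, e/M/g/Lo, e/M/g/Hi, e/M/k/Lo, e/M/k/Hi. Columns: Er, Es, Nr, Ns, Wr, Ws.
{a/R/g/Lo, a/R/g/Hi} → row (0,2) (0,2) (1,1) (1,3) (3,3) (3,3)
{a/R/k/Lo, a/R/k/Hi} → row (0,2) (0,2) (6,4) (6,4) (3,3) (3,3)
{a/C/g/Lo, a/C/g/Hi} → row (1,0) (1,0) (1,1) (1,3) (3,3) (3,3)
{a/C/k/Lo, a/C/k/Hi} → row (1,0) (1,0) (6,4) (6,4) (3,3) (3,3)
{a/M/g/Lo} → row (0,4) (0,4) (1,1) (1,3) (3,3) (3,3)
{a/M/g/Hi} → row (3,0) (3,0) (1,1) (1,3) (3,3) (3,3)
{a/M/k/Lo} → row (0,4) (0,4) (6,4) (6,4) (3,3) (3,3)
{a/M/k/Hi} → row (3,0) (3,0) (6,4) (6,4) (3,3) (3,3)
{e/R/g/Lo, e/R/g/Hi, e/R/k/Lo, e/R/k/Hi, e/C/g/Lo, e/C/g/Hi, e/C/k/Lo, e/C/k/Hi, e/M/g/Lo, e/M/g/Hi, e/M/k/Lo, e/M/k/Hi} → row (1,6) (1,6) (1,6) (1,6) (1,6) (1,6)
That's 9 distinct rows out of 24 strategies.

9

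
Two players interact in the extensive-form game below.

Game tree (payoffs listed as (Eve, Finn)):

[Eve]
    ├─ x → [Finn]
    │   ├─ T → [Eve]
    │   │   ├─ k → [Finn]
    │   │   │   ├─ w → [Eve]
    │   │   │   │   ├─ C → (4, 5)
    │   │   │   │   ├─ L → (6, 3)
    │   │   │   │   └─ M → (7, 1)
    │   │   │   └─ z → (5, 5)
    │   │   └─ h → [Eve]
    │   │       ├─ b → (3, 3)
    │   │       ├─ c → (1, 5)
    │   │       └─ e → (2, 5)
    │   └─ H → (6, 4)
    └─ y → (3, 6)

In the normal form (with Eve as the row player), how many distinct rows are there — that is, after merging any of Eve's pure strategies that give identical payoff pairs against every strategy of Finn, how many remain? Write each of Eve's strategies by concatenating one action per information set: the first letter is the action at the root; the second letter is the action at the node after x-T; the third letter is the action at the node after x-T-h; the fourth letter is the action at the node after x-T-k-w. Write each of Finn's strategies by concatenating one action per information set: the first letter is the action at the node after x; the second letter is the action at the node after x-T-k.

7

Eve has 36 pure strategies: xkbC, xkbL, xkbM, xkcC, xkcL, xkcM, xkeC, xkeL, xkeM, xhbC, xhbL, xhbM, xhcC, xhcL, xhcM, xheC, xheL, xheM, ykbC, ykbL, ykbM, ykcC, ykcL, ykcM, ykeC, ykeL, ykeM, yhbC, yhbL, yhbM, yhcC, yhcL, yhcM, yheC, yheL, yheM. Columns: Tw, Tz, Hw, Hz.
{xkbC, xkcC, xkeC} → row (4,5) (5,5) (6,4) (6,4)
{xkbL, xkcL, xkeL} → row (6,3) (5,5) (6,4) (6,4)
{xkbM, xkcM, xkeM} → row (7,1) (5,5) (6,4) (6,4)
{xhbC, xhbL, xhbM} → row (3,3) (3,3) (6,4) (6,4)
{xhcC, xhcL, xhcM} → row (1,5) (1,5) (6,4) (6,4)
{xheC, xheL, xheM} → row (2,5) (2,5) (6,4) (6,4)
{ykbC, ykbL, ykbM, ykcC, ykcL, ykcM, ykeC, ykeL, ykeM, yhbC, yhbL, yhbM, yhcC, yhcL, yhcM, yheC, yheL, yheM} → row (3,6) (3,6) (3,6) (3,6)
That's 7 distinct rows out of 36 strategies.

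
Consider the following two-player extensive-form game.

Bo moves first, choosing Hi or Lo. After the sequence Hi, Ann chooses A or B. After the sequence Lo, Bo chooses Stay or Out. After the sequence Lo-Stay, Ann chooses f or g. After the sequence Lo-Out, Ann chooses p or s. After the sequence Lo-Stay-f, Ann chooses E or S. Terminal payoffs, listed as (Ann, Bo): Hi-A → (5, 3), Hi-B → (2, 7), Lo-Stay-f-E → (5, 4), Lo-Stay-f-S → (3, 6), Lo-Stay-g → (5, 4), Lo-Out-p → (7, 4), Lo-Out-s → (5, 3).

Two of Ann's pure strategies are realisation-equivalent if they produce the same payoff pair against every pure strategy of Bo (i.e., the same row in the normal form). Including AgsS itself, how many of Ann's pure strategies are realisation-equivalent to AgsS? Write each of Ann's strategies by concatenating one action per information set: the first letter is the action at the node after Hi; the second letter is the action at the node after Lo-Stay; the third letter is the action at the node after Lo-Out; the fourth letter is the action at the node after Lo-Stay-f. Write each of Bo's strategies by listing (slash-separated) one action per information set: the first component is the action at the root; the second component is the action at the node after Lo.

Row for AgsS (columns Hi/Stay, Hi/Out, Lo/Stay, Lo/Out): (5,3) (5,3) (5,4) (5,3).
Under AgsS, Ann's choice at the node after Lo-Stay-f can never be reached regardless of what Bo does, so varying those choices leaves every outcome unchanged.
Holding the reachable choices fixed and varying the unreachable one freely already gives 2 equivalent strategies.
Checking the remaining rows, AfsE also happen to give the same payoffs in every column, bringing the total to 3: AfsE, AgsE, AgsS.

3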